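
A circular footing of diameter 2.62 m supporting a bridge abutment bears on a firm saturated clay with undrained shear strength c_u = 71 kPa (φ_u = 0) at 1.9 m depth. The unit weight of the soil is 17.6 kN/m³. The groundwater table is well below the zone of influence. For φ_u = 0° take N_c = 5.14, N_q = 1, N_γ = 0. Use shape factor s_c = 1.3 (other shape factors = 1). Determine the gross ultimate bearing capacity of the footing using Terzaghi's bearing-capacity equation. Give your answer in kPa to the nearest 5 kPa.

q = γ·D_f = 17.6 × 1.9 = 33.44 kPa.
c·N_c·s_c = 71 × 5.14 × 1.3 = 474.42 kPa
q·N_q = 33.44 × 1 = 33.44 kPa
q_ult = 474.42 + 33.44 = 507.86 kPa.

q_ult ≈ 510 kPa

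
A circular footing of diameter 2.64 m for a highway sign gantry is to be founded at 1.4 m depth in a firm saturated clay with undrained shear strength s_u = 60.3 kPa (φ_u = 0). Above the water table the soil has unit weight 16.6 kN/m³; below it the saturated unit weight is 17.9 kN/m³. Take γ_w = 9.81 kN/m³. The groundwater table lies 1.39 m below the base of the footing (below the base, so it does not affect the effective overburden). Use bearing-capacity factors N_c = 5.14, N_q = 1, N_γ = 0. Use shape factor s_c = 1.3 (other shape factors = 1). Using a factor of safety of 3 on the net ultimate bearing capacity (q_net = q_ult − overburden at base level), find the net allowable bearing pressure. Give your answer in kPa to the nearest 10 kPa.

Effective surcharge at the founding depth q = γ·D_f = 16.6 × 1.4 = 23.24 kPa.
q_ult = c·N_c·s_c + q·N_q
     = 60.3 × 5.14 × 1.3 + 23.24 × 1
     = 402.92 + 23.24 = 426.16 kPa.
q_net = 426.16 − 23.24 = 402.92 kPa.
q_all(net) = 402.92 / 3 = 134.31 kPa.

q_all(net) ≈ 130 kPa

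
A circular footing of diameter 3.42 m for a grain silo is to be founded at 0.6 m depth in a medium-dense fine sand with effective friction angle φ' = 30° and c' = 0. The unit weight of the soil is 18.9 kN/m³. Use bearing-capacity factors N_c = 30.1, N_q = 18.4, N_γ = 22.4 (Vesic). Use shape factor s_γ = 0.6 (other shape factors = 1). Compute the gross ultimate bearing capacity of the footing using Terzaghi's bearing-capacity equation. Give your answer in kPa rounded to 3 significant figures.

q = γ·D_f = 18.9 × 0.6 = 11.34 kPa.
q·N_q = 11.34 × 18.4 = 208.66 kPa
0.5·γ·B·N_γ·s_γ = 0.5 × 18.9 × 3.42 × 22.4 × 0.6 = 434.37 kPa
q_ult = 208.66 + 434.37 = 643.02 kPa.

q_ult ≈ 643 kPa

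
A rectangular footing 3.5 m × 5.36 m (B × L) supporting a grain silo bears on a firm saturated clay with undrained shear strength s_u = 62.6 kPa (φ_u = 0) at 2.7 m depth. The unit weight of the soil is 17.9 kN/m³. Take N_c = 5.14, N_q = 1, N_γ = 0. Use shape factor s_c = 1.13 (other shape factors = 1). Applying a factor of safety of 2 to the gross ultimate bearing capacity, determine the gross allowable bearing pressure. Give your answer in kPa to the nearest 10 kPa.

q_all ≈ 210 kPa

Overburden at base level: q = 17.9 × 2.7 = 48.33 kPa.
Cohesion term c·N_c·s_c = 62.6 × 5.14 × 1.13 = 363.59 kPa; surcharge term q·N_q = 48.33 × 1 = 48.33 kPa.
q_ult = 363.59 + 48.33 = 411.92 kPa.
q_all = q_ult / FS = 411.92 / 2 = 205.96 kPa.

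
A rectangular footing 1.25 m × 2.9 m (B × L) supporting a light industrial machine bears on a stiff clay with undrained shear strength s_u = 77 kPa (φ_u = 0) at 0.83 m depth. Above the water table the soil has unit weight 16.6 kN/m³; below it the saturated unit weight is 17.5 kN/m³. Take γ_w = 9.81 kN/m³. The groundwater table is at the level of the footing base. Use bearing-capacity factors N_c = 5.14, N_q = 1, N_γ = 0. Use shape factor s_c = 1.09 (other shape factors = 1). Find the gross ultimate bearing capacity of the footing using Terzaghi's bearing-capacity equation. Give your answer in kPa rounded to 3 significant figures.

q_ult ≈ 445 kPa

q = γ·D_f = 16.6 × 0.83 = 13.778 kPa.
c·N_c·s_c = 77 × 5.14 × 1.09 = 431.4 kPa
q·N_q = 13.778 × 1 = 13.778 kPa
q_ult = 431.4 + 13.778 = 445.18 kPa.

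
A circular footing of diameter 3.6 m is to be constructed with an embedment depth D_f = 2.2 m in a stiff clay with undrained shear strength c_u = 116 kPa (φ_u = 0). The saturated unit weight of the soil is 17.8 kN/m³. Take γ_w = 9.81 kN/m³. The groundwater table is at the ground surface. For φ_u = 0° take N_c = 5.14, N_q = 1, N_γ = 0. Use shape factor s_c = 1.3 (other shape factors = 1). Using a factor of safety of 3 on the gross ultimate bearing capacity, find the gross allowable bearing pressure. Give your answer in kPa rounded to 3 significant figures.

q_all ≈ 264 kPa

γ' = 17.8 − 9.81 = 7.99 kN/m³ (submerged throughout). q = 7.99 × 2.2 = 17.578 kPa.
c·N_c·s_c = 116 × 5.14 × 1.3 = 775.11 kPa
q·N_q = 17.578 × 1 = 17.578 kPa
q_ult = 775.11 + 17.578 = 792.69 kPa.
q_all = 792.69 / 3 = 264.23 kPa.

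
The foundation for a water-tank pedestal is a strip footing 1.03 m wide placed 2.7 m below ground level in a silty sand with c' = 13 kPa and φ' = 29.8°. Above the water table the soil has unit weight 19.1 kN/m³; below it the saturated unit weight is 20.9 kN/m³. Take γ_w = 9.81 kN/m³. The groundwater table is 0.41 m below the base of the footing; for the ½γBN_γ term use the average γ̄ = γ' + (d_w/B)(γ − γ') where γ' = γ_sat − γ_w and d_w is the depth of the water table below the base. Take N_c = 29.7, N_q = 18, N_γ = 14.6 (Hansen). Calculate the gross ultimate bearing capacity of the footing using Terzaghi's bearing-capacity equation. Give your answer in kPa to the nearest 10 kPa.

q = γ·D_f = 19.1 × 2.7 = 51.57 kPa.
γ' = 11.09 kN/m³; averaging over the depth B below the base, γ̄ = γ' + (d_w/B)(γ − γ') = 14.278 kN/m³.
c·N_c = 13 × 29.7 = 386.1 kPa
q·N_q = 51.57 × 18 = 928.26 kPa
0.5·γ·B·N_γ = 0.5 × 14.278 × 1.03 × 14.6 = 107.36 kPa
q_ult = 386.1 + 928.26 + 107.36 = 1421.7 kPa.

q_ult ≈ 1420 kPa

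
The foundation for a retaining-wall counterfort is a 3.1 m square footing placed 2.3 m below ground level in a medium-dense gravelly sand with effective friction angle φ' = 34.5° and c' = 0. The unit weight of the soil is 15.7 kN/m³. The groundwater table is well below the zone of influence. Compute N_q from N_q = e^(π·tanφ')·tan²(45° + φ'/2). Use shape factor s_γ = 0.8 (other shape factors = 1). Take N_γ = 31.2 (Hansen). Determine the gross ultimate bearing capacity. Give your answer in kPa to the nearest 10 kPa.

q_ult ≈ 1740 kPa

tan34.5° = 0.6873, so N_q = e^(π×0.6873)·tan²(62.25°) = 8.664 × 3.613 = 31.3.
q = γ·D_f = 15.7 × 2.3 = 36.11 kPa.
q·N_q = 36.11 × 31.299 = 1130.2 kPa
0.5·γ·B·N_γ·s_γ = 0.5 × 15.7 × 3.1 × 31.2 × 0.8 = 607.4 kPa
q_ult = 1130.2 + 607.4 = 1737.6 kPa.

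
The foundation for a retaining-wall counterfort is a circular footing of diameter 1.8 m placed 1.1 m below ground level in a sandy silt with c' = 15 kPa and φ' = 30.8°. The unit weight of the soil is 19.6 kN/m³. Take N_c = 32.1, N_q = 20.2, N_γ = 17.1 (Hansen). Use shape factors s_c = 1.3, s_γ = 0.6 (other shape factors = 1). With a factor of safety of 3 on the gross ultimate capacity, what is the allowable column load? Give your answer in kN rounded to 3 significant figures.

P_all ≈ 1050 kN

Effective surcharge at the founding depth q = γ·D_f = 19.6 × 1.1 = 21.56 kPa.
q_ult = c·N_c·s_c + q·N_q + 0.5·γ·B·N_γ·s_γ
     = 15 × 32.1 × 1.3 + 21.56 × 20.2 + 0.5 × 19.6 × 1.8 × 17.1 × 0.6
     = 625.95 + 435.51 + 180.99 = 1242.4 kPa.
Gross allowable pressure q_all = 1242.4 / 3 = 414.15 kPa.
Footing area = 2.5447 m², so allowable column load = 414.15 × 2.5447 = 1053.9 kN.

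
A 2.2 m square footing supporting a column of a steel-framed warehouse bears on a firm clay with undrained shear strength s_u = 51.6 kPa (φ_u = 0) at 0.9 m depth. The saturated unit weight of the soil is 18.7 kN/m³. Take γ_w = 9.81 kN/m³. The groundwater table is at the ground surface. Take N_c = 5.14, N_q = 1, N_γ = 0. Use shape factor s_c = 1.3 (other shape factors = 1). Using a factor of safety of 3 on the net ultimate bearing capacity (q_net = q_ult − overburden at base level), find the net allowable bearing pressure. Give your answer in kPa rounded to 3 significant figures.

With the water table at the surface the whole profile is submerged: γ' = 18.7 − 9.81 = 8.89 kN/m³, so q = γ'·D_f = 8.001 kPa.
q_ult = c·N_c·s_c + q·N_q
     = 51.6 × 5.14 × 1.3 + 8.001 × 1
     = 344.79 + 8.001 = 352.79 kPa.
q_net = 352.79 − 8.001 = 344.79 kPa.
q_all(net) = 344.79 / 3 = 114.93 kPa.

q_all(net) ≈ 115 kPa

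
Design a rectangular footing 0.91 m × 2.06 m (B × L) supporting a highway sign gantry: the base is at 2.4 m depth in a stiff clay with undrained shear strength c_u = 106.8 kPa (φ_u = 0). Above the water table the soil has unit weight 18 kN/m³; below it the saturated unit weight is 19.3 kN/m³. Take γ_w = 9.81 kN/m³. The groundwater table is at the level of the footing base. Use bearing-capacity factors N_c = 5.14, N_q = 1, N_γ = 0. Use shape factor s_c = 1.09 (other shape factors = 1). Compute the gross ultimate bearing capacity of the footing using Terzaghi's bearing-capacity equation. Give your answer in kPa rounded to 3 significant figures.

q_ult ≈ 642 kPa

Effective surcharge at the founding depth q = γ·D_f = 18 × 2.4 = 43.2 kPa.
q_ult = c·N_c·s_c + q·N_q
     = 106.8 × 5.14 × 1.09 + 43.2 × 1
     = 598.36 + 43.2 = 641.56 kPa.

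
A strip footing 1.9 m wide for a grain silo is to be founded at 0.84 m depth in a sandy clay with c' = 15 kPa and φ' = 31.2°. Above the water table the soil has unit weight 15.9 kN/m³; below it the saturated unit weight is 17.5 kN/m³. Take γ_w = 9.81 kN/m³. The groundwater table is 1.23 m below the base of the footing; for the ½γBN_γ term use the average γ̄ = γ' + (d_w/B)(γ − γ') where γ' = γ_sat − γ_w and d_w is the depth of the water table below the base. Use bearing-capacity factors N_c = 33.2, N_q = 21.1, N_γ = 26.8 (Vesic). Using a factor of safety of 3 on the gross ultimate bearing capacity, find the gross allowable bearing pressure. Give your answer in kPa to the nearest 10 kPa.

Effective surcharge at the founding depth q = γ·D_f = 15.9 × 0.84 = 13.356 kPa.
With d_w = 1.23 m < B, γ̄ = 7.69 + (1.23/1.9) × (15.9 − 7.69) = 13.005 kN/m³.
q_ult = c·N_c + q·N_q + 0.5·γ·B·N_γ
     = 15 × 33.2 + 13.356 × 21.1 + 0.5 × 13.005 × 1.9 × 26.8
     = 498 + 281.81 + 331.1 = 1110.9 kPa.
q_all = 1110.9 / 3 = 370.31 kPa.

q_all ≈ 370 kPa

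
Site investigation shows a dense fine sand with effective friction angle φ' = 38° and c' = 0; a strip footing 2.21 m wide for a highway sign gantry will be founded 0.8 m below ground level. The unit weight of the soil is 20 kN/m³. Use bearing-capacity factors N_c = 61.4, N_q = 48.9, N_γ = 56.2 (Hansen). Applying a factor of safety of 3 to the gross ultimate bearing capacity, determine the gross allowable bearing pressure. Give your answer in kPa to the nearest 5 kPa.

Effective surcharge at the founding depth q = γ·D_f = 20 × 0.8 = 16 kPa.
q_ult = q·N_q + 0.5·γ·B·N_γ
     = 16 × 48.9 + 0.5 × 20 × 2.21 × 56.2
     = 782.4 + 1242 = 2024.4 kPa.
q_all = q_ult / FS = 2024.4 / 3 = 674.81 kPa.

q_all ≈ 675 kPa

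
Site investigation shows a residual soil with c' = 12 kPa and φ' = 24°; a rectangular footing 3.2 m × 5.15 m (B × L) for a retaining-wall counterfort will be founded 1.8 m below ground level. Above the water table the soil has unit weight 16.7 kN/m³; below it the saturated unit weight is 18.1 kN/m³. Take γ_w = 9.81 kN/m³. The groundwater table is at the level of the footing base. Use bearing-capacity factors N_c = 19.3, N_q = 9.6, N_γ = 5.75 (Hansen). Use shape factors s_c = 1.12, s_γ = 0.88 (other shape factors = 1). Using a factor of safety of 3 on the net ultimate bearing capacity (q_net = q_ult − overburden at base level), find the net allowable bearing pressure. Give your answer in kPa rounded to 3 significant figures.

Effective surcharge at the founding depth q = γ·D_f = 16.7 × 1.8 = 30.06 kPa.
The water table coincides with the base, so in the self-weight term γ → γ' = 8.29 kN/m³.
q_ult = c·N_c·s_c + q·N_q + 0.5·γ·B·N_γ·s_γ
     = 12 × 19.3 × 1.12 + 30.06 × 9.6 + 0.5 × 8.29 × 3.2 × 5.75 × 0.88
     = 259.39 + 288.58 + 67.116 = 615.08 kPa.
q_net = 615.08 − 30.06 = 585.02 kPa.
q_all(net) = 585.02 / 3 = 195.01 kPa.

q_all(net) ≈ 195 kPa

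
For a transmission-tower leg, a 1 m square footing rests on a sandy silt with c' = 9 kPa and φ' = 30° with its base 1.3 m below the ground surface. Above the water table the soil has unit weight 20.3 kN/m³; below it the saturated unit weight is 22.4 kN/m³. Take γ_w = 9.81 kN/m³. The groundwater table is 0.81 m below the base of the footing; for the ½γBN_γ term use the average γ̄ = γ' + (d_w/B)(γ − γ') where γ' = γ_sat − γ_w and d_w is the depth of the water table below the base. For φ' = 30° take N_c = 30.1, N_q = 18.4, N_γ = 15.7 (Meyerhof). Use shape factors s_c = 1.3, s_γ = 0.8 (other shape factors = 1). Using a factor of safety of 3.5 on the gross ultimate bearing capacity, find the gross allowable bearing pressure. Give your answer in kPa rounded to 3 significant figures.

q_all ≈ 273 kPa

Overburden at base level: q = 20.3 × 1.3 = 26.39 kPa.
The water table is 0.81 m below the base (< B = 1 m), so the ½γBN_γ term uses γ̄ = γ' + (d_w/B)(γ − γ') = 12.59 + (0.81/1)(20.3 − 12.59) = 18.835 kN/m³.
Cohesion term c·N_c·s_c = 9 × 30.1 × 1.3 = 352.17 kPa; surcharge term q·N_q = 26.39 × 18.4 = 485.58 kPa; self-weight term 0.5·γ·B·N_γ·s_γ = 0.5 × 18.835 × 1 × 15.7 × 0.8 = 118.28 kPa.
q_ult = 352.17 + 485.58 + 118.28 = 956.03 kPa.
q_all = 956.03 / 3.5 = 273.15 kPa.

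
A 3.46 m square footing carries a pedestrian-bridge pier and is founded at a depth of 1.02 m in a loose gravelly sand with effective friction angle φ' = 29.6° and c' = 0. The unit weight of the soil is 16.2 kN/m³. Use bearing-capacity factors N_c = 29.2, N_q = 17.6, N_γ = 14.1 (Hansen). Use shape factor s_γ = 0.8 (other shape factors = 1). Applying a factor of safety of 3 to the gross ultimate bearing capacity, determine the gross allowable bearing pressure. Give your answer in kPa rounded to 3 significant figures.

q = γ·D_f = 16.2 × 1.02 = 16.524 kPa.
q·N_q = 16.524 × 17.6 = 290.82 kPa
0.5·γ·B·N_γ·s_γ = 0.5 × 16.2 × 3.46 × 14.1 × 0.8 = 316.13 kPa
q_ult = 290.82 + 316.13 = 606.96 kPa.
q_all = q_ult / FS = 606.96 / 3 = 202.32 kPa.

q_all ≈ 202 kPa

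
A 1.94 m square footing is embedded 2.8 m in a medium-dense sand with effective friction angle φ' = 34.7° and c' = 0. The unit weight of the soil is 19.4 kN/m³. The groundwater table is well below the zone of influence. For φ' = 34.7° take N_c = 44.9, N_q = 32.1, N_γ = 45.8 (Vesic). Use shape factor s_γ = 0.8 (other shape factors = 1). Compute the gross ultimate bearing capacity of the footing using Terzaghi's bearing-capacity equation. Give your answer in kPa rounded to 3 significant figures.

q = γ·D_f = 19.4 × 2.8 = 54.32 kPa.
q·N_q = 54.32 × 32.1 = 1743.7 kPa
0.5·γ·B·N_γ·s_γ = 0.5 × 19.4 × 1.94 × 45.8 × 0.8 = 689.49 kPa
q_ult = 1743.7 + 689.49 = 2433.2 kPa.

q_ult ≈ 2430 kPa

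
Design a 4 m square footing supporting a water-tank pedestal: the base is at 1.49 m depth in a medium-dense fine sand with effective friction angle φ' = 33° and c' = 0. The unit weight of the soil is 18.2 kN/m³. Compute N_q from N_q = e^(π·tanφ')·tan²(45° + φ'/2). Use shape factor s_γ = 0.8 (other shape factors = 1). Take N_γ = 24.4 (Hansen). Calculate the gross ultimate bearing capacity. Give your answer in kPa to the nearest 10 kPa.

q_ult ≈ 1420 kPa

tan33° = 0.6494, so N_q = e^(π×0.6494)·tan²(61.5°) = 7.692 × 3.392 = 26.09.
Effective surcharge at the founding depth q = γ·D_f = 18.2 × 1.49 = 27.118 kPa.
q_ult = q·N_q + 0.5·γ·B·N_γ·s_γ
     = 27.118 × 26.092 + 0.5 × 18.2 × 4 × 24.4 × 0.8
     = 707.56 + 710.53 = 1418.1 kPa.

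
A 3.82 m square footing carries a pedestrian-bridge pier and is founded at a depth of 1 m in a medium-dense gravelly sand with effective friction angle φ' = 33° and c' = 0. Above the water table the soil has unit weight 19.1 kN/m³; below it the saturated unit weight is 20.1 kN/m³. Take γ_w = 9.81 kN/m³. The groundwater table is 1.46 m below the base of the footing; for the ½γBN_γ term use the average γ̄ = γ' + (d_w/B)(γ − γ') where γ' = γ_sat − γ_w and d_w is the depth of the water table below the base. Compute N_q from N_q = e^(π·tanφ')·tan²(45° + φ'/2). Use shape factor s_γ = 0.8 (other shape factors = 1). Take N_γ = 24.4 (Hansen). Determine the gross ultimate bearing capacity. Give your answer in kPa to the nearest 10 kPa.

q_ult ≈ 1010 kPa

tan33° = 0.6494, so N_q = e^(π×0.6494)·tan²(61.5°) = 7.692 × 3.392 = 26.09.
Overburden at base level: q = 19.1 × 1 = 19.1 kPa.
The water table is 1.46 m below the base (< B = 3.82 m), so the ½γBN_γ term uses γ̄ = γ' + (d_w/B)(γ − γ') = 10.29 + (1.46/3.82)(19.1 − 10.29) = 13.657 kN/m³.
Surcharge term q·N_q = 19.1 × 26.092 = 498.36 kPa; self-weight term 0.5·γ·B·N_γ·s_γ = 0.5 × 13.657 × 3.82 × 24.4 × 0.8 = 509.18 kPa.
q_ult = 498.36 + 509.18 = 1007.5 kPa.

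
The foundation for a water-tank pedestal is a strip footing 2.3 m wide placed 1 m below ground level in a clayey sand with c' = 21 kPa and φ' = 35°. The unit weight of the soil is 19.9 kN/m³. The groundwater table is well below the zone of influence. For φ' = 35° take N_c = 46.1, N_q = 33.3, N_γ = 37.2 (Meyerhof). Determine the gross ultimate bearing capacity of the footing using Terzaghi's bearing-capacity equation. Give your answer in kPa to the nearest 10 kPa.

q_ult ≈ 2480 kPa

Overburden at base level: q = 19.9 × 1 = 19.9 kPa.
Cohesion term c·N_c = 21 × 46.1 = 968.1 kPa; surcharge term q·N_q = 19.9 × 33.3 = 662.67 kPa; self-weight term 0.5·γ·B·N_γ = 0.5 × 19.9 × 2.3 × 37.2 = 851.32 kPa.
q_ult = 968.1 + 662.67 + 851.32 = 2482.1 kPa.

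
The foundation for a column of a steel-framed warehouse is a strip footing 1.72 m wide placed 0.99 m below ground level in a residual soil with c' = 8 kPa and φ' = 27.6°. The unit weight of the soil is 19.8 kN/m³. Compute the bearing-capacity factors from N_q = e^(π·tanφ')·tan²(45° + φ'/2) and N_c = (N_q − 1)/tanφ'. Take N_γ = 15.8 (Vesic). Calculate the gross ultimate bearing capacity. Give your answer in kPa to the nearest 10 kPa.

tan27.6° = 0.5228, so N_q = e^(π×0.5228)·tan²(58.8°) = 5.167 × 2.726 = 14.09.
N_c = (14.09 − 1)/tan27.6° = 25.04.
q = γ·D_f = 19.8 × 0.99 = 19.602 kPa.
c·N_c = 8 × 25.037 = 200.29 kPa
q·N_q = 19.602 × 14.089 = 276.17 kPa
0.5·γ·B·N_γ = 0.5 × 19.8 × 1.72 × 15.8 = 269.04 kPa
q_ult = 200.29 + 276.17 + 269.04 = 745.51 kPa.

q_ult ≈ 750 kPa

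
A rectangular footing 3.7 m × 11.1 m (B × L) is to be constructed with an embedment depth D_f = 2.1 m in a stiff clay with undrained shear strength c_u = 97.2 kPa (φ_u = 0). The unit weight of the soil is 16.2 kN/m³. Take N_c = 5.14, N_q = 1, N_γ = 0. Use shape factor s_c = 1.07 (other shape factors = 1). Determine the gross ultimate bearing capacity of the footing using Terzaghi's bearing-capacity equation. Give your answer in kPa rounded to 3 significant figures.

q_ult ≈ 569 kPa

Effective surcharge at the founding depth q = γ·D_f = 16.2 × 2.1 = 34.02 kPa.
q_ult = c·N_c·s_c + q·N_q
     = 97.2 × 5.14 × 1.07 + 34.02 × 1
     = 534.58 + 34.02 = 568.6 kPa.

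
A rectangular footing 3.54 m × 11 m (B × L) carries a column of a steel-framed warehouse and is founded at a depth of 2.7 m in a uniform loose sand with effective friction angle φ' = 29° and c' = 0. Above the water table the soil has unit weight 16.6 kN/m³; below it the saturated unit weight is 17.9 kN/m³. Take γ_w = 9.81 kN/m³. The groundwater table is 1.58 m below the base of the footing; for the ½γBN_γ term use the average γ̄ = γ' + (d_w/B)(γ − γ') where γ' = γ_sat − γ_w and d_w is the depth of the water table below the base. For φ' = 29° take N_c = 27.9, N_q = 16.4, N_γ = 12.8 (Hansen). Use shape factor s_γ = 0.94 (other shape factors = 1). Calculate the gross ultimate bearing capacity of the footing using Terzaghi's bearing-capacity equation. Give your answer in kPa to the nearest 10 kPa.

Overburden at base level: q = 16.6 × 2.7 = 44.82 kPa.
The water table is 1.58 m below the base (< B = 3.54 m), so the ½γBN_γ term uses γ̄ = γ' + (d_w/B)(γ − γ') = 8.09 + (1.58/3.54)(16.6 − 8.09) = 11.888 kN/m³.
Surcharge term q·N_q = 44.82 × 16.4 = 735.05 kPa; self-weight term 0.5·γ·B·N_γ·s_γ = 0.5 × 11.888 × 3.54 × 12.8 × 0.94 = 253.18 kPa.
q_ult = 735.05 + 253.18 = 988.23 kPa.

q_ult ≈ 990 kPa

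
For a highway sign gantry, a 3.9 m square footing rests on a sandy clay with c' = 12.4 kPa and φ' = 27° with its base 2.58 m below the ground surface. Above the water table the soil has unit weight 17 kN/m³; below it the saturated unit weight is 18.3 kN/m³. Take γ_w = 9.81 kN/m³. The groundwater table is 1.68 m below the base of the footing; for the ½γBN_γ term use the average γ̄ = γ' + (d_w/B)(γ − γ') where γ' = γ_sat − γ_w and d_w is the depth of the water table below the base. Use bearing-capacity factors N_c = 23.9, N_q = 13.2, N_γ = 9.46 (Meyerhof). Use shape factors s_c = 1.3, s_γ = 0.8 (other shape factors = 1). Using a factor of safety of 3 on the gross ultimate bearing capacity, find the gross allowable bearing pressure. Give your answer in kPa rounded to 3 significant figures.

Effective surcharge at the founding depth q = γ·D_f = 17 × 2.58 = 43.86 kPa.
With d_w = 1.68 m < B, γ̄ = 8.49 + (1.68/3.9) × (17 − 8.49) = 12.156 kN/m³.
q_ult = c·N_c·s_c + q·N_q + 0.5·γ·B·N_γ·s_γ
     = 12.4 × 23.9 × 1.3 + 43.86 × 13.2 + 0.5 × 12.156 × 3.9 × 9.46 × 0.8
     = 385.27 + 578.95 + 179.39 = 1143.6 kPa.
q_all = 1143.6 / 3 = 381.2 kPa.

q_all ≈ 381 kPa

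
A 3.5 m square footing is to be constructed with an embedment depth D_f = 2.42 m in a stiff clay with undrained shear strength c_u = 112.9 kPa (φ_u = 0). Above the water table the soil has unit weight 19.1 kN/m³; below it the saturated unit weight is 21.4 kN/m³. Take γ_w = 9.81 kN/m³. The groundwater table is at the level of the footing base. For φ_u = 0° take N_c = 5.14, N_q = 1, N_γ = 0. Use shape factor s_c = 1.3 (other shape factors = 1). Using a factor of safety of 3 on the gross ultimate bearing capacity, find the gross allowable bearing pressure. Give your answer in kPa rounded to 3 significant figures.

q_all ≈ 267 kPa

Overburden at base level: q = 19.1 × 2.42 = 46.222 kPa.
Cohesion term c·N_c·s_c = 112.9 × 5.14 × 1.3 = 754.4 kPa; surcharge term q·N_q = 46.222 × 1 = 46.222 kPa.
q_ult = 754.4 + 46.222 = 800.62 kPa.
q_all = 800.62 / 3 = 266.87 kPa.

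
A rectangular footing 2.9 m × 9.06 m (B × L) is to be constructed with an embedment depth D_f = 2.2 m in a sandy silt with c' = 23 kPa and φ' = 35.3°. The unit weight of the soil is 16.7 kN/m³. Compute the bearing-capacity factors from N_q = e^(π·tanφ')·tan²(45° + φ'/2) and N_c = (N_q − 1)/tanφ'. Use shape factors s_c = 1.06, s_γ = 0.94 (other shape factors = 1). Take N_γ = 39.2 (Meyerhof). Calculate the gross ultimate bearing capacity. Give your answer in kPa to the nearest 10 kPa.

tan35.3° = 0.708, so N_q = e^(π×0.708)·tan²(62.65°) = 9.248 × 3.738 = 34.57.
N_c = (34.57 − 1)/tan35.3° = 47.41.
q = γ·D_f = 16.7 × 2.2 = 36.74 kPa.
c·N_c·s_c = 23 × 47.406 × 1.06 = 1155.8 kPa
q·N_q = 36.74 × 34.565 = 1269.9 kPa
0.5·γ·B·N_γ·s_γ = 0.5 × 16.7 × 2.9 × 39.2 × 0.94 = 892.27 kPa
q_ult = 1155.8 + 1269.9 + 892.27 = 3318 kPa.

q_ult ≈ 3320 kPa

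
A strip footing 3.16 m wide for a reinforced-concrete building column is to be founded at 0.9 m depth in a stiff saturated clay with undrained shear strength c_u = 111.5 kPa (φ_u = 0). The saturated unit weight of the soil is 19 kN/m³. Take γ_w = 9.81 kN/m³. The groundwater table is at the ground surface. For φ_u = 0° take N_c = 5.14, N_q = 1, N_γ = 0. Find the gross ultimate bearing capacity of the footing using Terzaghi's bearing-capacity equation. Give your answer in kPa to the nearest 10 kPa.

Water table at ground surface, so effective unit weight γ' = 19 − 9.81 = 9.19 kN/m³ is used throughout; overburden q = 9.19 × 0.9 = 8.271 kPa.
Cohesion term c·N_c = 111.5 × 5.14 = 573.11 kPa; surcharge term q·N_q = 8.271 × 1 = 8.271 kPa.
q_ult = 573.11 + 8.271 = 581.38 kPa.

q_ult ≈ 580 kPa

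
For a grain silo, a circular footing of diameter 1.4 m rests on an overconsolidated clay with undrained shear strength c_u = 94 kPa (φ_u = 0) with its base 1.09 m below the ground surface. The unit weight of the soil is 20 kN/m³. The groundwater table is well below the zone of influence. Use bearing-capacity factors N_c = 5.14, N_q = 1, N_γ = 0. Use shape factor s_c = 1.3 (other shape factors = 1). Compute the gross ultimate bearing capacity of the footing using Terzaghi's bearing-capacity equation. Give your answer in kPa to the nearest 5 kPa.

q_ult ≈ 650 kPa

Effective surcharge at the founding depth q = γ·D_f = 20 × 1.09 = 21.8 kPa.
q_ult = c·N_c·s_c + q·N_q
     = 94 × 5.14 × 1.3 + 21.8 × 1
     = 628.11 + 21.8 = 649.91 kPa.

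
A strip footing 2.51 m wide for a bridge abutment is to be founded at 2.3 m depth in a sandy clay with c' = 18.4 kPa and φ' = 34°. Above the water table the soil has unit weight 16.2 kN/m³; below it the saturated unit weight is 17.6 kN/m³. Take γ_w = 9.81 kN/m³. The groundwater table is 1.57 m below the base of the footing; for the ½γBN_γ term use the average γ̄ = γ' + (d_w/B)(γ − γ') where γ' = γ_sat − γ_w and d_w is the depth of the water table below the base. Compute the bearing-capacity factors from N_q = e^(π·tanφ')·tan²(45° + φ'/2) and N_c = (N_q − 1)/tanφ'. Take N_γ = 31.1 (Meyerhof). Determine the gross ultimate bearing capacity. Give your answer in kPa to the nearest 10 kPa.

tan34° = 0.6745, so N_q = e^(π×0.6745)·tan²(62°) = 8.323 × 3.537 = 29.44.
N_c = (29.44 − 1)/tan34° = 42.16.
Effective surcharge at the founding depth q = γ·D_f = 16.2 × 2.3 = 37.26 kPa.
With d_w = 1.57 m < B, γ̄ = 7.79 + (1.57/2.51) × (16.2 − 7.79) = 13.05 kN/m³.
q_ult = c·N_c + q·N_q + 0.5·γ·B·N_γ
     = 18.4 × 42.164 + 37.26 × 29.44 + 0.5 × 13.05 × 2.51 × 31.1
     = 775.81 + 1096.9 + 509.37 = 2382.1 kPa.

q_ult ≈ 2380 kPa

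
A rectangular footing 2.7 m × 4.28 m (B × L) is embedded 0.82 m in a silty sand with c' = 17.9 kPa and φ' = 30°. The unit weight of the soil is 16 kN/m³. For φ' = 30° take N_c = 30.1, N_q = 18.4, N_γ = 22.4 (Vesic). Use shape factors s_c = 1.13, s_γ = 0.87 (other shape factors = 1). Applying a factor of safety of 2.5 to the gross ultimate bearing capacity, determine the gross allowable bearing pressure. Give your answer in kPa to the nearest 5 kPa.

q_all ≈ 510 kPa

q = γ·D_f = 16 × 0.82 = 13.12 kPa.
c·N_c·s_c = 17.9 × 30.1 × 1.13 = 608.83 kPa
q·N_q = 13.12 × 18.4 = 241.41 kPa
0.5·γ·B·N_γ·s_γ = 0.5 × 16 × 2.7 × 22.4 × 0.87 = 420.94 kPa
q_ult = 608.83 + 241.41 + 420.94 = 1271.2 kPa.
q_all = q_ult / FS = 1271.2 / 2.5 = 508.47 kPa.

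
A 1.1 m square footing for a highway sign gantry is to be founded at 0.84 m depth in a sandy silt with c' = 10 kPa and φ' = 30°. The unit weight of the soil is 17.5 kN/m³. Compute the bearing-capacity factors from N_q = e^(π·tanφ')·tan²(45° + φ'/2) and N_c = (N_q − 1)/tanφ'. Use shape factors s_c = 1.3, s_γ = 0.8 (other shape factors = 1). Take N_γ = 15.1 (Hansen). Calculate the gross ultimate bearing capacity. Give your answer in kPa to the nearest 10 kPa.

q_ult ≈ 780 kPa

tan30° = 0.5774, so N_q = e^(π×0.5774)·tan²(60°) = 6.134 × 3.0 = 18.4.
N_c = (18.4 − 1)/tan30° = 30.14.
Effective surcharge at the founding depth q = γ·D_f = 17.5 × 0.84 = 14.7 kPa.
q_ult = c·N_c·s_c + q·N_q + 0.5·γ·B·N_γ·s_γ
     = 10 × 30.14 × 1.3 + 14.7 × 18.401 + 0.5 × 17.5 × 1.1 × 15.1 × 0.8
     = 391.82 + 270.5 + 116.27 = 778.58 kPa.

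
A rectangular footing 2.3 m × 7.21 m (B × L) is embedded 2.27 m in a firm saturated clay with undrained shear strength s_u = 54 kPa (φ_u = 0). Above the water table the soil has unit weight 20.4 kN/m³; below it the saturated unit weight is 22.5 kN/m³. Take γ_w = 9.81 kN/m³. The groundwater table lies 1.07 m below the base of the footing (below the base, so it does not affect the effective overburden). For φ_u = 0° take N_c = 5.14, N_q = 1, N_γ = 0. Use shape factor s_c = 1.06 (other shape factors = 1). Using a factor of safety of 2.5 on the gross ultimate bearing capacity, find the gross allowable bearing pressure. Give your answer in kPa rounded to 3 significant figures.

q_all ≈ 136 kPa

Overburden at base level: q = 20.4 × 2.27 = 46.308 kPa.
Cohesion term c·N_c·s_c = 54 × 5.14 × 1.06 = 294.21 kPa; surcharge term q·N_q = 46.308 × 1 = 46.308 kPa.
q_ult = 294.21 + 46.308 = 340.52 kPa.
q_all = 340.52 / 2.5 = 136.21 kPa.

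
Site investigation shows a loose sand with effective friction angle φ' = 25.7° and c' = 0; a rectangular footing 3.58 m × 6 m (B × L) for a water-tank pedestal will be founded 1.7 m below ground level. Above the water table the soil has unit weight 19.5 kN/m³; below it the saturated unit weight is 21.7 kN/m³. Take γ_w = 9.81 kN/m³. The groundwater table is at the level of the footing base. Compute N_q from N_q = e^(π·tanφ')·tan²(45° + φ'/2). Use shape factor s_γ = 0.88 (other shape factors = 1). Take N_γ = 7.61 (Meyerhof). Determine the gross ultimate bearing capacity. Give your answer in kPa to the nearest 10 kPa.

q_ult ≈ 520 kPa

tan25.7° = 0.4813, so N_q = e^(π×0.4813)·tan²(57.85°) = 4.536 × 2.531 = 11.48.
q = γ·D_f = 19.5 × 1.7 = 33.15 kPa.
For the ½γBN_γ term take γ' = 21.7 − 9.81 = 11.89 kN/m³ (soil below base is submerged).
q·N_q = 33.15 × 11.481 = 380.61 kPa
0.5·γ·B·N_γ·s_γ = 0.5 × 11.89 × 3.58 × 7.61 × 0.88 = 142.53 kPa
q_ult = 380.61 + 142.53 = 523.14 kPa.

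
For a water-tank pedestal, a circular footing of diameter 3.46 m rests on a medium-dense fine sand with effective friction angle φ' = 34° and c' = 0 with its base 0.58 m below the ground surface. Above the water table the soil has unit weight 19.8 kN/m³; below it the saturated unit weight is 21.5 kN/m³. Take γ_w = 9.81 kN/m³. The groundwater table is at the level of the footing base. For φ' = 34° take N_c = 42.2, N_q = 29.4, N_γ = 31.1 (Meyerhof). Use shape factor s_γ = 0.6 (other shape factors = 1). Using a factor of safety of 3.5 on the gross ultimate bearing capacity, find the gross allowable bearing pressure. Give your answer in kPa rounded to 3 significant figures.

q = γ·D_f = 19.8 × 0.58 = 11.484 kPa.
For the ½γBN_γ term take γ' = 21.5 − 9.81 = 11.69 kN/m³ (soil below base is submerged).
q·N_q = 11.484 × 29.4 = 337.63 kPa
0.5·γ·B·N_γ·s_γ = 0.5 × 11.69 × 3.46 × 31.1 × 0.6 = 377.37 kPa
q_ult = 337.63 + 377.37 = 715 kPa.
q_all = 715 / 3.5 = 204.29 kPa.

q_all ≈ 204 kPa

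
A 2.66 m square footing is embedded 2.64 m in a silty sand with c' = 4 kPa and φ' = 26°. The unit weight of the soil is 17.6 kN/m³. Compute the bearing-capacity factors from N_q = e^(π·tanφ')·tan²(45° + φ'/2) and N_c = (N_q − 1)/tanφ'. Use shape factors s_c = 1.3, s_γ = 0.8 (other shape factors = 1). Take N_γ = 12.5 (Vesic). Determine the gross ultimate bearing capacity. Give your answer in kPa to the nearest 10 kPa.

q_ult ≈ 900 kPa

tan26° = 0.4877, so N_q = e^(π×0.4877)·tan²(58°) = 4.629 × 2.561 = 11.85.
N_c = (11.85 − 1)/tan26° = 22.25.
Effective surcharge at the founding depth q = γ·D_f = 17.6 × 2.64 = 46.464 kPa.
q_ult = c·N_c·s_c + q·N_q + 0.5·γ·B·N_γ·s_γ
     = 4 × 22.254 × 1.3 + 46.464 × 11.854 + 0.5 × 17.6 × 2.66 × 12.5 × 0.8
     = 115.72 + 550.79 + 234.08 = 900.6 kPa.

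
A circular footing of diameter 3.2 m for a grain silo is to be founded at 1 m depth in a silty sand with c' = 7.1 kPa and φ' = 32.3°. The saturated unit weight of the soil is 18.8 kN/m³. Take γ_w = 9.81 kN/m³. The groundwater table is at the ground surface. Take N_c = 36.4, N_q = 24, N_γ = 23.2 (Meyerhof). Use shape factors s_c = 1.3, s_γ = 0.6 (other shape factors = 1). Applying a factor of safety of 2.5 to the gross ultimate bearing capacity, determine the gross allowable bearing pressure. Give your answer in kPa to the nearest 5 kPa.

q_all ≈ 300 kPa

Water table at ground surface, so effective unit weight γ' = 18.8 − 9.81 = 8.99 kN/m³ is used throughout; overburden q = 8.99 × 1 = 8.99 kPa; the same γ' applies in the ½γBN_γ term.
Cohesion term c·N_c·s_c = 7.1 × 36.4 × 1.3 = 335.97 kPa; surcharge term q·N_q = 8.99 × 24 = 215.76 kPa; self-weight term 0.5·γ·B·N_γ·s_γ = 0.5 × 8.99 × 3.2 × 23.2 × 0.6 = 200.23 kPa.
q_ult = 335.97 + 215.76 + 200.23 = 751.96 kPa.
q_all = q_ult / FS = 751.96 / 2.5 = 300.78 kPa.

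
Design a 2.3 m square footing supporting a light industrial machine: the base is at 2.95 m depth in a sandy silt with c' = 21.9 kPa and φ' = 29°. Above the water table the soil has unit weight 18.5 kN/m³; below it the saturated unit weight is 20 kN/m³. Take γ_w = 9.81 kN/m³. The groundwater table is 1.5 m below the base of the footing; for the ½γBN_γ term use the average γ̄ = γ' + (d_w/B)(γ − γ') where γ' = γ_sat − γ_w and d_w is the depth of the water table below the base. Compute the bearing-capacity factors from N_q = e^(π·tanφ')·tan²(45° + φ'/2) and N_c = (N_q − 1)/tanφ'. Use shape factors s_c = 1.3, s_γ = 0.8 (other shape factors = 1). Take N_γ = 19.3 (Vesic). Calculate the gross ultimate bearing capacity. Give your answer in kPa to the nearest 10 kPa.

q_ult ≈ 1970 kPa

tan29° = 0.5543, so N_q = e^(π×0.5543)·tan²(59.5°) = 5.705 × 2.882 = 16.44.
N_c = (16.44 − 1)/tan29° = 27.86.
q = γ·D_f = 18.5 × 2.95 = 54.575 kPa.
γ' = 10.19 kN/m³; averaging over the depth B below the base, γ̄ = γ' + (d_w/B)(γ − γ') = 15.61 kN/m³.
c·N_c·s_c = 21.9 × 27.86 × 1.3 = 793.19 kPa
q·N_q = 54.575 × 16.443 = 897.39 kPa
0.5·γ·B·N_γ·s_γ = 0.5 × 15.61 × 2.3 × 19.3 × 0.8 = 277.16 kPa
q_ult = 793.19 + 897.39 + 277.16 = 1967.7 kPa.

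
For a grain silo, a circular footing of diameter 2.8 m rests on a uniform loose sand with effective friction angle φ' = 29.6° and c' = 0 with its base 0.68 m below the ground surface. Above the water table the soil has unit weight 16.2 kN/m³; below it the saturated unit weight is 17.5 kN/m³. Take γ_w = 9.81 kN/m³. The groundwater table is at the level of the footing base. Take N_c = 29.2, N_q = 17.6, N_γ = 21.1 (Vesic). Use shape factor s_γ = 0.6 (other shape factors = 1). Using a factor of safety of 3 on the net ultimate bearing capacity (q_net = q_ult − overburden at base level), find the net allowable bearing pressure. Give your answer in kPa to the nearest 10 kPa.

q = γ·D_f = 16.2 × 0.68 = 11.016 kPa.
For the ½γBN_γ term take γ' = 17.5 − 9.81 = 7.69 kN/m³ (soil below base is submerged).
q·N_q = 11.016 × 17.6 = 193.88 kPa
0.5·γ·B·N_γ·s_γ = 0.5 × 7.69 × 2.8 × 21.1 × 0.6 = 136.3 kPa
q_ult = 193.88 + 136.3 = 330.18 kPa.
q_net = 330.18 − 11.016 = 319.16 kPa.
q_all(net) = 319.16 / 3 = 106.39 kPa.

q_all(net) ≈ 110 kPa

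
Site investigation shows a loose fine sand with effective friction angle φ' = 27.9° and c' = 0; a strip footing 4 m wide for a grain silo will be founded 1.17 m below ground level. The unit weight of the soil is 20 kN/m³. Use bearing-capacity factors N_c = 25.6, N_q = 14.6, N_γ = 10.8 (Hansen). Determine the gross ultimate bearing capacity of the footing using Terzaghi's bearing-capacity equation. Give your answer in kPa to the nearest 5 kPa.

Overburden at base level: q = 20 × 1.17 = 23.4 kPa.
Surcharge term q·N_q = 23.4 × 14.6 = 341.64 kPa; self-weight term 0.5·γ·B·N_γ = 0.5 × 20 × 4 × 10.8 = 432 kPa.
q_ult = 341.64 + 432 = 773.64 kPa.

q_ult ≈ 775 kPa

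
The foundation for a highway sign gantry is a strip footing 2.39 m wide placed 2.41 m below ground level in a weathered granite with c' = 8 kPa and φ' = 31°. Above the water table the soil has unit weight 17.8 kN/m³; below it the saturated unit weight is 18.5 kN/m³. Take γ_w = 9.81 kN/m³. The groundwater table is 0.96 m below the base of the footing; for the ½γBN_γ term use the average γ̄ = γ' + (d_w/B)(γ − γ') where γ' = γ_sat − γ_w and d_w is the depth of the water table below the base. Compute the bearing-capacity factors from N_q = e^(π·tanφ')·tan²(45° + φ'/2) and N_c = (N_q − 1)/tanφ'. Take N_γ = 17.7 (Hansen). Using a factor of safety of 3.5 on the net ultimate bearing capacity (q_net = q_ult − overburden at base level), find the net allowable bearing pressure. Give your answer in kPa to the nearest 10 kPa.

N_q = e^(π·tan31°)·tan²(60.5°) = 20.63; N_c = (N_q − 1)/tanφ' = 32.67.
q = γ·D_f = 17.8 × 2.41 = 42.898 kPa.
γ' = 8.69 kN/m³; averaging over the depth B below the base, γ̄ = γ' + (d_w/B)(γ − γ') = 12.349 kN/m³.
c·N_c = 8 × 32.671 = 261.37 kPa
q·N_q = 42.898 × 20.631 = 885.02 kPa
0.5·γ·B·N_γ = 0.5 × 12.349 × 2.39 × 17.7 = 261.21 kPa
q_ult = 261.37 + 885.02 + 261.21 = 1407.6 kPa.
q_net = 1407.6 − 42.898 = 1364.7 kPa.
q_all(net) = 1364.7 / 3.5 = 389.91 kPa.

q_all(net) ≈ 390 kPa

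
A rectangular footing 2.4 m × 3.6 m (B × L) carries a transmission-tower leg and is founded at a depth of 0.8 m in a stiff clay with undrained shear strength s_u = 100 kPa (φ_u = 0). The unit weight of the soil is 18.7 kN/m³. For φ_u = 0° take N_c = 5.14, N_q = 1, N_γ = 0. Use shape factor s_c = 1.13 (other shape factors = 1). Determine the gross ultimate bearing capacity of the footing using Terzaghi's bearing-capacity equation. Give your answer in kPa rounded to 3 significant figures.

q_ult ≈ 596 kPa

Effective surcharge at the founding depth q = γ·D_f = 18.7 × 0.8 = 14.96 kPa.
q_ult = c·N_c·s_c + q·N_q
     = 100 × 5.14 × 1.13 + 14.96 × 1
     = 580.82 + 14.96 = 595.78 kPa.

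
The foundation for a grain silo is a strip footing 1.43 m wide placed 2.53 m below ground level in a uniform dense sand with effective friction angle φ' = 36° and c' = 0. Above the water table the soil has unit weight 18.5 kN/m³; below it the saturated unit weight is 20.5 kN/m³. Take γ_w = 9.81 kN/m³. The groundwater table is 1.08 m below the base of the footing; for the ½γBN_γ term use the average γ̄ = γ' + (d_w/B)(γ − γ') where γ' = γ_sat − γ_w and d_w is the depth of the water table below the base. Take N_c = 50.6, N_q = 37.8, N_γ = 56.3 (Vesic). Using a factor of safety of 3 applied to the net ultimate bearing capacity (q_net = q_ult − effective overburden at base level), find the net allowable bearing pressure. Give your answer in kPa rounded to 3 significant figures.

Overburden at base level: q = 18.5 × 2.53 = 46.805 kPa.
The water table is 1.08 m below the base (< B = 1.43 m), so the ½γBN_γ term uses γ̄ = γ' + (d_w/B)(γ − γ') = 10.69 + (1.08/1.43)(18.5 − 10.69) = 16.588 kN/m³.
Surcharge term q·N_q = 46.805 × 37.8 = 1769.2 kPa; self-weight term 0.5·γ·B·N_γ = 0.5 × 16.588 × 1.43 × 56.3 = 667.76 kPa.
q_ult = 1769.2 + 667.76 = 2437 kPa.
Net ultimate: q_net = 2437 − 46.805 = 2390.2 kPa.
q_all(net) = 2390.2 / 3 = 796.73 kPa.

q_all(net) ≈ 797 kPa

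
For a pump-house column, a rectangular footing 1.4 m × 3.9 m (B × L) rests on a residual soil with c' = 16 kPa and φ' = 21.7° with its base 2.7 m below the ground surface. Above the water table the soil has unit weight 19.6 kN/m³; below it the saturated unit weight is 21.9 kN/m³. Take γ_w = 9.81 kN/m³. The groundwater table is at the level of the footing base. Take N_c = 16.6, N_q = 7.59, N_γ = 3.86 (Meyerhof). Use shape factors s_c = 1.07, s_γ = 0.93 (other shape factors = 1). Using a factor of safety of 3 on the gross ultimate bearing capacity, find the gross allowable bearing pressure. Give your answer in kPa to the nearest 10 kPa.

Overburden at base level: q = 19.6 × 2.7 = 52.92 kPa.
Below the base the soil is submerged, so the ½γBN_γ term uses γ' = 21.9 − 9.81 = 12.09 kN/m³.
Cohesion term c·N_c·s_c = 16 × 16.6 × 1.07 = 284.19 kPa; surcharge term q·N_q = 52.92 × 7.59 = 401.66 kPa; self-weight term 0.5·γ·B·N_γ·s_γ = 0.5 × 12.09 × 1.4 × 3.86 × 0.93 = 30.38 kPa.
q_ult = 284.19 + 401.66 + 30.38 = 716.24 kPa.
q_all = 716.24 / 3 = 238.75 kPa.

q_all ≈ 240 kPa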